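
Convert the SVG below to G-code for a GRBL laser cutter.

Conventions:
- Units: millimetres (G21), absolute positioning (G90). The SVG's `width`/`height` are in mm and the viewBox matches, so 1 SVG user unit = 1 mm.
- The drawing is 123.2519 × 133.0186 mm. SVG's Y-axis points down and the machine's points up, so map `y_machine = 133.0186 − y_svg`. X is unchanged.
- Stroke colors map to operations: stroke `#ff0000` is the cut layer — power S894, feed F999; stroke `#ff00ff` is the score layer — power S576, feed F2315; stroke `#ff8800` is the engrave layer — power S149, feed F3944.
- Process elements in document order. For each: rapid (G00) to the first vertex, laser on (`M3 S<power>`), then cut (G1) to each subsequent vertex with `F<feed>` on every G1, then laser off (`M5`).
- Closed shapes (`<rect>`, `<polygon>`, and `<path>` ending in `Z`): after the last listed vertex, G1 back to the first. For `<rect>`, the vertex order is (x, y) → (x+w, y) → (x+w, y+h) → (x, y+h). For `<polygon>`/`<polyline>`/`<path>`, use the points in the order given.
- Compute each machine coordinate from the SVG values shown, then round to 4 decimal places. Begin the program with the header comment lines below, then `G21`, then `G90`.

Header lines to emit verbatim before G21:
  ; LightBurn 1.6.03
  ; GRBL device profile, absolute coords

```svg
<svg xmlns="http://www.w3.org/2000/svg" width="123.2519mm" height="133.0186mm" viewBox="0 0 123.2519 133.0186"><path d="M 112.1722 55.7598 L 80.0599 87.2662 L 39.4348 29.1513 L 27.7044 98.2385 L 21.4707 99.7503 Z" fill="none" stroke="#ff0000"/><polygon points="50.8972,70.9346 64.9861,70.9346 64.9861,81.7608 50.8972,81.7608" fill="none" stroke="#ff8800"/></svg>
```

1 u = 1 mm; y_m = 133.0186 − y.

[1] `<path>` closed polygon, #ff0000→cut S894 F999: (112.1722,77.2588) → (80.0599,45.7524) → (39.4348,103.8673) → (27.7044,34.7801) → (21.4707,33.2683) → (112.1722,77.2588) (closed)

[2] `<polygon>` rectangle, #ff8800→engrave S149 F3944: (50.8972,62.0840) → (64.9861,62.0840) → (64.9861,51.2578) → (50.8972,51.2578) → (50.8972,62.0840) (closed)

; LightBurn 1.6.03
; GRBL device profile, absolute coords
G21
G90
G00 X112.1722 Y77.2588
M3 S894
G1 X80.0599 Y45.7524 F999
G1 X39.4348 Y103.8673 F999
G1 X27.7044 Y34.7801 F999
G1 X21.4707 Y33.2683 F999
G1 X112.1722 Y77.2588 F999
M5
G00 X50.8972 Y62.0840
M3 S149
G1 X64.9861 Y62.0840 F3944
G1 X64.9861 Y51.2578 F3944
G1 X50.8972 Y51.2578 F3944
G1 X50.8972 Y62.0840 F3944
M5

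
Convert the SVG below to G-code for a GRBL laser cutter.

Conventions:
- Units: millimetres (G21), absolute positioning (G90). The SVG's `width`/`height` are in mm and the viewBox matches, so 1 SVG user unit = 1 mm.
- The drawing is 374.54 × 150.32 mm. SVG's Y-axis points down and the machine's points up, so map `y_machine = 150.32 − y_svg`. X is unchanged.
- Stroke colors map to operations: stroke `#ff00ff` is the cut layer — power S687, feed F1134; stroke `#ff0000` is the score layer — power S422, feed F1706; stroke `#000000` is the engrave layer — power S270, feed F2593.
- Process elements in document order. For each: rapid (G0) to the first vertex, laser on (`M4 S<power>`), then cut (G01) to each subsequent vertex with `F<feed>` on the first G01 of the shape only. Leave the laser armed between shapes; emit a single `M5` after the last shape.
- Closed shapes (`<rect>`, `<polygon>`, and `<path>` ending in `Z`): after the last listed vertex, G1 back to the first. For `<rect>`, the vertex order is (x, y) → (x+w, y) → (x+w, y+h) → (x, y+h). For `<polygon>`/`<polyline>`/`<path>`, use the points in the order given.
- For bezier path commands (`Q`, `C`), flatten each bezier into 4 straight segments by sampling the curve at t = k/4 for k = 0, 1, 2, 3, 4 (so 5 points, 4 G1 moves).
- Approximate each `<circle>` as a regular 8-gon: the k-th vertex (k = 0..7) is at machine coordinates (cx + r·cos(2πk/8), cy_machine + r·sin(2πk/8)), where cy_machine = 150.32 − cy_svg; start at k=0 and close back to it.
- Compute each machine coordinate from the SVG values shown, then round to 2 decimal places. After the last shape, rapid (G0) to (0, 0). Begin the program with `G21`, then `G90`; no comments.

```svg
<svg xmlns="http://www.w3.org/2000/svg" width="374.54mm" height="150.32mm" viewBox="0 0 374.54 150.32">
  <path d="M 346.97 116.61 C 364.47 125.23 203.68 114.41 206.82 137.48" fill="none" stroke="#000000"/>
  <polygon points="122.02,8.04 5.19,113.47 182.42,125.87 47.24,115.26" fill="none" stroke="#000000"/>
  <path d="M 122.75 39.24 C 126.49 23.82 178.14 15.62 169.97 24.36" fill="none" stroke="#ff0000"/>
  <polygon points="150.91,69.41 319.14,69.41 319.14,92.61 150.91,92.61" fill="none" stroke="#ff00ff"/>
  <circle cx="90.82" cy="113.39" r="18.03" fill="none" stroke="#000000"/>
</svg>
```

G21
G90
G0 X346.97 Y33.71
M4 S270
G01 X332.01 Y30.06 F2593
G01 X282.28 Y28.69
G01 X229.85 Y24.62
G01 X206.82 Y12.84
G0 X122.02 Y142.28
M4 S270
G01 X5.19 Y36.85 F2593
G01 X182.42 Y24.45
G01 X47.24 Y35.06
G01 X122.02 Y142.28
G0 X122.75 Y111.08
M4 S422
G01 X132.85 Y121.14 F1706
G01 X150.83 Y127.58
G01 X166.56 Y129.49
G01 X169.97 Y125.96
G0 X150.91 Y80.91
M4 S687
G01 X319.14 Y80.91 F1134
G01 X319.14 Y57.71
G01 X150.91 Y57.71
G01 X150.91 Y80.91
G0 X108.85 Y36.93
M4 S270
G01 X103.57 Y49.68 F2593
G01 X90.82 Y54.96
G01 X78.07 Y49.68
G01 X72.79 Y36.93
G01 X78.07 Y24.18
G01 X90.82 Y18.90
G01 X103.57 Y24.18
G01 X108.85 Y36.93
M5
G0 X0.00 Y0.00

viewBox `0 0 374.54 150.32` with mm width/height → 1 unit = 1 mm. Flip: y_m = 150.32 − y_svg.

**Shape 1** — `<path>` cubic bezier, stroke `#000000` → engrave (S270, F2593). Control points (SVG): P0=(346.97,116.61), P1=(364.47,125.23), P2=(203.68,114.41), P3=(206.82,137.48); sampled at t=k/4. Machine vertices: (346.97,33.71) → (332.01,30.06) → (282.28,28.69) → (229.85,24.62) → (206.82,12.84). Open path.

**Shape 2** — `<polygon>` closed polygon, stroke `#000000` → engrave (S270, F2593). Machine vertices: (122.02,142.28) → (5.19,36.85) → (182.42,24.45) → (47.24,35.06) → (122.02,142.28). Closed: final G1 returns to the first vertex.

**Shape 3** — `<path>` cubic bezier, stroke `#ff0000` → score (S422, F1706). Control points (SVG): P0=(122.75,39.24), P1=(126.49,23.82), P2=(178.14,15.62), P3=(169.97,24.36); sampled at t=k/4. Machine vertices: (122.75,111.08) → (132.85,121.14) → (150.83,127.58) → (166.56,129.49) → (169.97,125.96). Open path.

**Shape 4** — `<polygon>` rectangle, stroke `#ff00ff` → cut (S687, F1134). Machine vertices: (150.91,80.91) → (319.14,80.91) → (319.14,57.71) → (150.91,57.71) → (150.91,80.91). Closed: final G1 returns to the first vertex.

**Shape 5** — `<circle>` circle, stroke `#000000` → engrave (S270, F2593). Machine vertices: (108.85,36.93) → (103.57,49.68) → (90.82,54.96) → (78.07,49.68) → (72.79,36.93) → (78.07,24.18) → (90.82,18.90) → (103.57,24.18) → (108.85,36.93). Closed: final G1 returns to the first vertex.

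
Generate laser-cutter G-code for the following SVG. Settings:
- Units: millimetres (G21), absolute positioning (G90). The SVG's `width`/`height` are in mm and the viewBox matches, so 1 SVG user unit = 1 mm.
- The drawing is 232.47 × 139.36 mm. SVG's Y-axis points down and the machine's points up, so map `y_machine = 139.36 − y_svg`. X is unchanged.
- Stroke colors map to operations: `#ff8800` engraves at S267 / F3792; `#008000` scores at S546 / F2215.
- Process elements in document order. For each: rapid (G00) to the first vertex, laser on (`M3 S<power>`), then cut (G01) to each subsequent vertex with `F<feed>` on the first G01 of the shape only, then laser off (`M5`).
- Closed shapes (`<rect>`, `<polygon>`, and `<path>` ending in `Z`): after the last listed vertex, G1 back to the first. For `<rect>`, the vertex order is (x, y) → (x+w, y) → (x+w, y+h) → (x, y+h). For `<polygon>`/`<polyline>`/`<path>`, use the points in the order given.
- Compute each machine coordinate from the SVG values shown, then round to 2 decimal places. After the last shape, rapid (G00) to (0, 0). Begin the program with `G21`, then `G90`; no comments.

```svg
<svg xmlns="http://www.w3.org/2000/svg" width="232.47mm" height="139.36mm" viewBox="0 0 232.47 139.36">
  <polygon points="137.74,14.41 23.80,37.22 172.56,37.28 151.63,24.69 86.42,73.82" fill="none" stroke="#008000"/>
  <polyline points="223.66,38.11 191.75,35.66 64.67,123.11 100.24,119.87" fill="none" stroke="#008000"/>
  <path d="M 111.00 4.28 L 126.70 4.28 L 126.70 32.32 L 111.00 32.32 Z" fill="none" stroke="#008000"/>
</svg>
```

viewBox `0 0 232.47 139.36` with mm width/height → 1 unit = 1 mm. Flip: y_m = 139.36 − y_svg.

**Shape 1** — `<polygon>` closed polygon, stroke `#008000` → score (S546, F2215). Machine vertices: (137.74,124.95) → (23.80,102.14) → (172.56,102.08) → (151.63,114.67) → (86.42,65.54) → (137.74,124.95). Closed: final G1 returns to the first vertex.

**Shape 2** — `<polyline>` open polyline, stroke `#008000` → score (S546, F2215). Machine vertices: (223.66,101.25) → (191.75,103.70) → (64.67,16.25) → (100.24,19.49). Open path.

**Shape 3** — `<path>` rectangle, stroke `#008000` → score (S546, F2215). Machine vertices: (111.00,135.08) → (126.70,135.08) → (126.70,107.04) → (111.00,107.04) → (111.00,135.08). Closed: final G1 returns to the first vertex.

G21
G90
G00 X137.74 Y124.95
M3 S546
G01 X23.80 Y102.14 F2215
G01 X172.56 Y102.08
G01 X151.63 Y114.67
G01 X86.42 Y65.54
G01 X137.74 Y124.95
M5
G00 X223.66 Y101.25
M3 S546
G01 X191.75 Y103.70 F2215
G01 X64.67 Y16.25
G01 X100.24 Y19.49
M5
G00 X111.00 Y135.08
M3 S546
G01 X126.70 Y135.08 F2215
G01 X126.70 Y107.04
G01 X111.00 Y107.04
G01 X111.00 Y135.08
M5
G00 X0.00 Y0.00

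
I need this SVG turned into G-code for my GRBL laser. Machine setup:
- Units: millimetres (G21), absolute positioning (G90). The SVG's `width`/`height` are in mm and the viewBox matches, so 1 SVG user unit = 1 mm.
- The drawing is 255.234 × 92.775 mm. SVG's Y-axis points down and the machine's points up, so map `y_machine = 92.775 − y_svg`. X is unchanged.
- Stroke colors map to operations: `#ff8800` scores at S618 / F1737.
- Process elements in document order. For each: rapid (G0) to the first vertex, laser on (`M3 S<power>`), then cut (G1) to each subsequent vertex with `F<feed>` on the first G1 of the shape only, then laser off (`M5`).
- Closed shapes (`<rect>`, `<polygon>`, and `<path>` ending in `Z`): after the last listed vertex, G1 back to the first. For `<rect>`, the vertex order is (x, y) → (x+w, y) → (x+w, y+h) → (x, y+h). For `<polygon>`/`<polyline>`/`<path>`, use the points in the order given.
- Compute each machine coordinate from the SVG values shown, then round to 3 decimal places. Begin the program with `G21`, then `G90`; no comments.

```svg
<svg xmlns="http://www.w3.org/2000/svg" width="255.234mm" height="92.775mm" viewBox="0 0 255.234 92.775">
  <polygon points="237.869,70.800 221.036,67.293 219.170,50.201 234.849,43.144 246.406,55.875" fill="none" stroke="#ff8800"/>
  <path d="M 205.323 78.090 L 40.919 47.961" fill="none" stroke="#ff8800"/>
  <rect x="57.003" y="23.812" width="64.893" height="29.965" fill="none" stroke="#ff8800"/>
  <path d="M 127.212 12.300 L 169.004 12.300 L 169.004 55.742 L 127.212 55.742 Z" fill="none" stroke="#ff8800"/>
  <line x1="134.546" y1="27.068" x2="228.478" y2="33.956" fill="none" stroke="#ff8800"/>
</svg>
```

Since the viewBox matches the mm dimensions, user units are millimetres directly. The only transform is the Y-flip y_m = 92.775 − y_svg.

Shape 1 is a regular polygon drawn with `<polygon>`. Its stroke #ff8800 means score at S618, F1737. After flipping Y the toolpath is (237.869,21.975) → (221.036,25.482) → (219.170,42.574) → (234.849,49.631) → (246.406,36.900) → (237.869,21.975), returning to the start.

Shape 2 is a line segment drawn with `<path>`. Its stroke #ff8800 means score at S618, F1737. After flipping Y the toolpath is (205.323,14.685) → (40.919,44.814).

Shape 3 is a rectangle drawn with `<rect>`. Its stroke #ff8800 means score at S618, F1737. After flipping Y the toolpath is (57.003,68.963) → (121.896,68.963) → (121.896,38.998) → (57.003,38.998) → (57.003,68.963), returning to the start.

Shape 4 is a rectangle drawn with `<path>`. Its stroke #ff8800 means score at S618, F1737. After flipping Y the toolpath is (127.212,80.475) → (169.004,80.475) → (169.004,37.033) → (127.212,37.033) → (127.212,80.475), returning to the start.

Shape 5 is a line segment drawn with `<line>`. Its stroke #ff8800 means score at S618, F1737. After flipping Y the toolpath is (134.546,65.707) → (228.478,58.819).

G21
G90
G0 X237.869 Y21.975
M3 S618
G1 X221.036 Y25.482 F1737
G1 X219.170 Y42.574
G1 X234.849 Y49.631
G1 X246.406 Y36.900
G1 X237.869 Y21.975
M5
G0 X205.323 Y14.685
M3 S618
G1 X40.919 Y44.814 F1737
M5
G0 X57.003 Y68.963
M3 S618
G1 X121.896 Y68.963 F1737
G1 X121.896 Y38.998
G1 X57.003 Y38.998
G1 X57.003 Y68.963
M5
G0 X127.212 Y80.475
M3 S618
G1 X169.004 Y80.475 F1737
G1 X169.004 Y37.033
G1 X127.212 Y37.033
G1 X127.212 Y80.475
M5
G0 X134.546 Y65.707
M3 S618
G1 X228.478 Y58.819 F1737
M5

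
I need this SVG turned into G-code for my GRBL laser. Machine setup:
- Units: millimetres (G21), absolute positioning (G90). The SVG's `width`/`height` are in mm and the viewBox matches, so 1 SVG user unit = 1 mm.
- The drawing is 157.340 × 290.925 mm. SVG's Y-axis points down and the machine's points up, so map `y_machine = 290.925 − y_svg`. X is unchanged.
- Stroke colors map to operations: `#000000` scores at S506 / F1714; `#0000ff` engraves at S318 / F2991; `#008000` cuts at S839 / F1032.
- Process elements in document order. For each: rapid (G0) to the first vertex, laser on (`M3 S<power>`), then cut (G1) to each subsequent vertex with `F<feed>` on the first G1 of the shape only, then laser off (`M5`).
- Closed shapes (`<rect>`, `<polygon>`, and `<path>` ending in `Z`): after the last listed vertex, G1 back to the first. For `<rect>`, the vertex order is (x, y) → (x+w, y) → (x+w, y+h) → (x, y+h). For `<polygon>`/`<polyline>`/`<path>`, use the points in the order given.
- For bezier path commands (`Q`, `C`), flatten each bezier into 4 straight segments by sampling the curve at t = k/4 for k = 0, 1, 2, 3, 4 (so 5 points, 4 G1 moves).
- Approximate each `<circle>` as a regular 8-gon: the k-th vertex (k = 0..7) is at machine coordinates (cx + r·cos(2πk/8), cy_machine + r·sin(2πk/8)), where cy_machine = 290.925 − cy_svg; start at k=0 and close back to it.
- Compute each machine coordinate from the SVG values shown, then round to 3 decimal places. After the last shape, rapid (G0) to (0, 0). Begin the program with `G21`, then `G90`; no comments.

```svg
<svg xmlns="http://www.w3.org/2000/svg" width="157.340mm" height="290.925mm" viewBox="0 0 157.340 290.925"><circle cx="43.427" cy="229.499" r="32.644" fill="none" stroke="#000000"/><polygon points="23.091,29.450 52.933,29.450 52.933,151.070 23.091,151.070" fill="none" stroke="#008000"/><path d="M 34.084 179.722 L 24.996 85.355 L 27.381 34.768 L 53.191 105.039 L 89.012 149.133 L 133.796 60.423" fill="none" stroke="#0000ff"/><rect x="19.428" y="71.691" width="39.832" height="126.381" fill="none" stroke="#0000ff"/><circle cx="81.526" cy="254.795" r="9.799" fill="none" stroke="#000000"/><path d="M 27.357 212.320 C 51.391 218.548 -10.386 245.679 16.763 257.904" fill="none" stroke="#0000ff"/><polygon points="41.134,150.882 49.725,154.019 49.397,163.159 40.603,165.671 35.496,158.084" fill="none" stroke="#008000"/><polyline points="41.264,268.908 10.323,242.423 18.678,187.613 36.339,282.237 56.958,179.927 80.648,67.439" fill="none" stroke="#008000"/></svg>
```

1 u = 1 mm; y_m = 290.925 − y.

[1] `<circle>` circle, #000000→score S506 F1714: (76.071,61.426) → (66.510,84.509) → (43.427,94.070) → (20.344,84.509) → (10.783,61.426) → (20.344,38.343) → (43.427,28.782) → (66.510,38.343) → (76.071,61.426) (closed)

[2] `<polygon>` rectangle, #008000→cut S839 F1032: (23.091,261.475) → (52.933,261.475) → (52.933,139.855) → (23.091,139.855) → (23.091,261.475) (closed)

[3] `<path>` open polyline, #0000ff→engrave S318 F2991: (34.084,111.203) → (24.996,205.570) → (27.381,256.157) → (53.191,185.886) → (89.012,141.792) → (133.796,230.502)

[4] `<rect>` rectangle, #0000ff→engrave S318 F2991: (19.428,219.234) → (59.260,219.234) → (59.260,92.853) → (19.428,92.853) → (19.428,219.234) (closed)

[5] `<circle>` circle, #000000→score S506 F1714: (91.325,36.130) → (88.455,43.059) → (81.526,45.929) → (74.597,43.059) → (71.727,36.130) → (74.597,29.201) → (81.526,26.331) → (88.455,29.201) → (91.325,36.130) (closed)

[6] `<path>` cubic bezier, #0000ff→engrave S318 F2991: (27.357,78.605) → (32.023,70.574) → (20.892,58.062) → (10.345,44.425) → (16.763,33.021)

[7] `<polygon>` regular polygon, #008000→cut S839 F1032: (41.134,140.043) → (49.725,136.906) → (49.397,127.766) → (40.603,125.254) → (35.496,132.841) → (41.134,140.043) (closed)

[8] `<polyline>` open polyline, #008000→cut S839 F1032: (41.264,22.017) → (10.323,48.502) → (18.678,103.312) → (36.339,8.688) → (56.958,110.998) → (80.648,223.486)

G21
G90
G0 X76.071 Y61.426
M3 S506
G1 X66.510 Y84.509 F1714
G1 X43.427 Y94.070
G1 X20.344 Y84.509
G1 X10.783 Y61.426
G1 X20.344 Y38.343
G1 X43.427 Y28.782
G1 X66.510 Y38.343
G1 X76.071 Y61.426
M5
G0 X23.091 Y261.475
M3 S839
G1 X52.933 Y261.475 F1032
G1 X52.933 Y139.855
G1 X23.091 Y139.855
G1 X23.091 Y261.475
M5
G0 X34.084 Y111.203
M3 S318
G1 X24.996 Y205.570 F2991
G1 X27.381 Y256.157
G1 X53.191 Y185.886
G1 X89.012 Y141.792
G1 X133.796 Y230.502
M5
G0 X19.428 Y219.234
M3 S318
G1 X59.260 Y219.234 F2991
G1 X59.260 Y92.853
G1 X19.428 Y92.853
G1 X19.428 Y219.234
M5
G0 X91.325 Y36.130
M3 S506
G1 X88.455 Y43.059 F1714
G1 X81.526 Y45.929
G1 X74.597 Y43.059
G1 X71.727 Y36.130
G1 X74.597 Y29.201
G1 X81.526 Y26.331
G1 X88.455 Y29.201
G1 X91.325 Y36.130
M5
G0 X27.357 Y78.605
M3 S318
G1 X32.023 Y70.574 F2991
G1 X20.892 Y58.062
G1 X10.345 Y44.425
G1 X16.763 Y33.021
M5
G0 X41.134 Y140.043
M3 S839
G1 X49.725 Y136.906 F1032
G1 X49.397 Y127.766
G1 X40.603 Y125.254
G1 X35.496 Y132.841
G1 X41.134 Y140.043
M5
G0 X41.264 Y22.017
M3 S839
G1 X10.323 Y48.502 F1032
G1 X18.678 Y103.312
G1 X36.339 Y8.688
G1 X56.958 Y110.998
G1 X80.648 Y223.486
M5
G0 X0.000 Y0.000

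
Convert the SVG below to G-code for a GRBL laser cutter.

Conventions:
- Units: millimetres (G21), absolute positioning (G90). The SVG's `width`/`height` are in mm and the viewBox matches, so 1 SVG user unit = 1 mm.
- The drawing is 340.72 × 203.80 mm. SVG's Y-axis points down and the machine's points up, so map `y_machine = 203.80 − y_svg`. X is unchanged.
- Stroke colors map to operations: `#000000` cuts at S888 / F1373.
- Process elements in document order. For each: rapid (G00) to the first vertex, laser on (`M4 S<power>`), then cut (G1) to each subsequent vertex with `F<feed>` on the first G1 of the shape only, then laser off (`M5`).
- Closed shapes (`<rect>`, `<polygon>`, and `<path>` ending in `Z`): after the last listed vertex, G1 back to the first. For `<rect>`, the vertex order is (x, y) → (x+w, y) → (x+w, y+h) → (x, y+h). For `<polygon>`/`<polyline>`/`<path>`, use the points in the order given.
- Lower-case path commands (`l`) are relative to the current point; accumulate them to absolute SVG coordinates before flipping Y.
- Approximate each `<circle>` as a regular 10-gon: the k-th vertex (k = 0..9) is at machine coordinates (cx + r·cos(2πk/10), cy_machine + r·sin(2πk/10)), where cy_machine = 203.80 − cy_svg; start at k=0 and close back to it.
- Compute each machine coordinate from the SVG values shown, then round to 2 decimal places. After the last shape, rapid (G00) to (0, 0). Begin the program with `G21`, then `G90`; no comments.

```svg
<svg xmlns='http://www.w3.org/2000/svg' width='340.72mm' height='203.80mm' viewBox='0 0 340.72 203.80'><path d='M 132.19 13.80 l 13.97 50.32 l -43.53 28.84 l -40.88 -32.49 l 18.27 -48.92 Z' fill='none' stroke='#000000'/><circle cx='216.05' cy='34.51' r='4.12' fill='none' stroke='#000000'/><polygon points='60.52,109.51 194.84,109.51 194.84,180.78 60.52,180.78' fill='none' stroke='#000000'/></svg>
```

G21
G90
G00 X132.19 Y190.00
M4 S888
G1 X146.16 Y139.68 F1373
G1 X102.63 Y110.84
G1 X61.75 Y143.33
G1 X80.02 Y192.25
G1 X132.19 Y190.00
M5
G00 X220.17 Y169.29
M4 S888
G1 X219.38 Y171.71 F1373
G1 X217.32 Y173.21
G1 X214.78 Y173.21
G1 X212.72 Y171.71
G1 X211.93 Y169.29
G1 X212.72 Y166.87
G1 X214.78 Y165.37
G1 X217.32 Y165.37
G1 X219.38 Y166.87
G1 X220.17 Y169.29
M5
G00 X60.52 Y94.29
M4 S888
G1 X194.84 Y94.29 F1373
G1 X194.84 Y23.02
G1 X60.52 Y23.02
G1 X60.52 Y94.29
M5
G00 X0.00 Y0.00

Since the viewBox matches the mm dimensions, user units are millimetres directly. The only transform is the Y-flip y_m = 203.80 − y_svg.

Shape 1 is a regular polygon drawn with `<path>`. Its stroke #000000 means cut at S888, F1373. After flipping Y the toolpath is (132.19,190.00) → (146.16,139.68) → (102.63,110.84) → (61.75,143.33) → (80.02,192.25) → (132.19,190.00), returning to the start.

Shape 2 is a circle drawn with `<circle>`. Its stroke #000000 means cut at S888, F1373. After flipping Y the toolpath is (220.17,169.29) → (219.38,171.71) → (217.32,173.21) → (214.78,173.21) → (212.72,171.71) → (211.93,169.29) → (212.72,166.87) → (214.78,165.37) → (217.32,165.37) → (219.38,166.87) → (220.17,169.29), returning to the start.

Shape 3 is a rectangle drawn with `<polygon>`. Its stroke #000000 means cut at S888, F1373. After flipping Y the toolpath is (60.52,94.29) → (194.84,94.29) → (194.84,23.02) → (60.52,23.02) → (60.52,94.29), returning to the start.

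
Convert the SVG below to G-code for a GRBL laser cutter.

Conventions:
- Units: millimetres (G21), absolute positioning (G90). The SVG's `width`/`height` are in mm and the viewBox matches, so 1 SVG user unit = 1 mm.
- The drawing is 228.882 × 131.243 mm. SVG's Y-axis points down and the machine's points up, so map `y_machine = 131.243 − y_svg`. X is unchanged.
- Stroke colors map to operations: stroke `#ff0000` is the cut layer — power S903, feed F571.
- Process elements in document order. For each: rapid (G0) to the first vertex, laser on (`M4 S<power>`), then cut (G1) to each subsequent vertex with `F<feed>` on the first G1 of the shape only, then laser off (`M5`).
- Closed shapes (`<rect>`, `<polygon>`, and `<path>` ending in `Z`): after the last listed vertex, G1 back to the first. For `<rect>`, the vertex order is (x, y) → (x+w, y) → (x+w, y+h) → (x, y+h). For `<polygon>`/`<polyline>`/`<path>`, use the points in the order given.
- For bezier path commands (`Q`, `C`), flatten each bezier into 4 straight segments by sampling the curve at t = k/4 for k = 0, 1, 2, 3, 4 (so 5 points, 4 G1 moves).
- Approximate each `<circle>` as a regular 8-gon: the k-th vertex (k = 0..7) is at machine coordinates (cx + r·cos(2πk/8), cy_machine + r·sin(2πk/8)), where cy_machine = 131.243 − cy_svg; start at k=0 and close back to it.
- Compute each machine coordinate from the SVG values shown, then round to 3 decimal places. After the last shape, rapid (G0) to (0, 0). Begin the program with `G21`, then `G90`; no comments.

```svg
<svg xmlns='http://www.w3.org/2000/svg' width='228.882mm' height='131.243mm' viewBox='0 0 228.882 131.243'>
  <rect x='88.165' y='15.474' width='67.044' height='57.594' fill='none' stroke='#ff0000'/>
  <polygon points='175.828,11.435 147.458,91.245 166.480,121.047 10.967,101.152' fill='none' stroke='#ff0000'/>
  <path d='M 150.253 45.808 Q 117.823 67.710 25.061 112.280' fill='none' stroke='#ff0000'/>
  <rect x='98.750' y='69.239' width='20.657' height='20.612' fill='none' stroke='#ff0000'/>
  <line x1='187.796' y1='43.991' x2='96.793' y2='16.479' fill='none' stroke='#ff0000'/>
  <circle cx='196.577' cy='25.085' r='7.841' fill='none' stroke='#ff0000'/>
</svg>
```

Since the viewBox matches the mm dimensions, user units are millimetres directly. The only transform is the Y-flip y_m = 131.243 − y_svg.

Shape 1 is a rectangle drawn with `<rect>`. Its stroke #ff0000 means cut at S903, F571. After flipping Y the toolpath is (88.165,115.769) → (155.209,115.769) → (155.209,58.175) → (88.165,58.175) → (88.165,115.769), returning to the start.

Shape 2 is a closed polygon drawn with `<polygon>`. Its stroke #ff0000 means cut at S903, F571. After flipping Y the toolpath is (175.828,119.808) → (147.458,39.998) → (166.480,10.196) → (10.967,30.091) → (175.828,119.808), returning to the start.

Shape 3 is a quadratic bezier drawn with `<path>`. Its stroke #ff0000 means cut at S903, F571. After flipping Y the toolpath is (150.253,85.435) → (130.267,73.067) → (102.740,57.866) → (67.671,39.831) → (25.061,18.963).

Shape 4 is a rectangle drawn with `<rect>`. Its stroke #ff0000 means cut at S903, F571. After flipping Y the toolpath is (98.750,62.004) → (119.407,62.004) → (119.407,41.392) → (98.750,41.392) → (98.750,62.004), returning to the start.

Shape 5 is a line segment drawn with `<line>`. Its stroke #ff0000 means cut at S903, F571. After flipping Y the toolpath is (187.796,87.252) → (96.793,114.764).

Shape 6 is a circle drawn with `<circle>`. Its stroke #ff0000 means cut at S903, F571. After flipping Y the toolpath is (204.418,106.158) → (202.121,111.702) → (196.577,113.999) → (191.033,111.702) → (188.736,106.158) → (191.033,100.614) → (196.577,98.317) → (202.121,100.614) → (204.418,106.158), returning to the start.

G21
G90
G0 X88.165 Y115.769
M4 S903
G1 X155.209 Y115.769 F571
G1 X155.209 Y58.175
G1 X88.165 Y58.175
G1 X88.165 Y115.769
M5
G0 X175.828 Y119.808
M4 S903
G1 X147.458 Y39.998 F571
G1 X166.480 Y10.196
G1 X10.967 Y30.091
G1 X175.828 Y119.808
M5
G0 X150.253 Y85.435
M4 S903
G1 X130.267 Y73.067 F571
G1 X102.740 Y57.866
G1 X67.671 Y39.831
G1 X25.061 Y18.963
M5
G0 X98.750 Y62.004
M4 S903
G1 X119.407 Y62.004 F571
G1 X119.407 Y41.392
G1 X98.750 Y41.392
G1 X98.750 Y62.004
M5
G0 X187.796 Y87.252
M4 S903
G1 X96.793 Y114.764 F571
M5
G0 X204.418 Y106.158
M4 S903
G1 X202.121 Y111.702 F571
G1 X196.577 Y113.999
G1 X191.033 Y111.702
G1 X188.736 Y106.158
G1 X191.033 Y100.614
G1 X196.577 Y98.317
G1 X202.121 Y100.614
G1 X204.418 Y106.158
M5
G0 X0.000 Y0.000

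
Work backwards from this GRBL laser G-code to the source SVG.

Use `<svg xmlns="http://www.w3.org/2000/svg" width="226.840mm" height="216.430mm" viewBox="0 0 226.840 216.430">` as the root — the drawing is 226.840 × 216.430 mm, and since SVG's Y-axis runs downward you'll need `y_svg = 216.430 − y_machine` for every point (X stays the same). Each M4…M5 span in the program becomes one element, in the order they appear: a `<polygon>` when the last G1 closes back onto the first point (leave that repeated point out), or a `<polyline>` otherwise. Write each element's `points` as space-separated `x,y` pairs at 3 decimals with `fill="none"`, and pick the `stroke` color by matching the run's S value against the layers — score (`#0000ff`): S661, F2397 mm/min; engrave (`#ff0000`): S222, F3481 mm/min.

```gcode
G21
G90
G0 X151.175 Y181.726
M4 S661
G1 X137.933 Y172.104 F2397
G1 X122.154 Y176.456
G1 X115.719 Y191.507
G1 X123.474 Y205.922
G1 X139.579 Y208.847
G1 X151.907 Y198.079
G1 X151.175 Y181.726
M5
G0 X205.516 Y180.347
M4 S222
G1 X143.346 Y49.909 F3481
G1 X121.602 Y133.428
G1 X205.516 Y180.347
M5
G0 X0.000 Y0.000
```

y_svg = 216.430 − y_m.

[1] S661→`#0000ff` (score); closed run; points: 151.175,34.704 137.933,44.326 122.154,39.974 115.719,24.923 123.474,10.508 139.579,7.583 151.907,18.351

[2] S222→`#ff0000` (engrave); closed run; points: 205.516,36.083 143.346,166.521 121.602,83.002

<svg xmlns="http://www.w3.org/2000/svg" width="226.840mm" height="216.430mm" viewBox="0 0 226.840 216.430">
  <polygon points="151.175,34.704 137.933,44.326 122.154,39.974 115.719,24.923 123.474,10.508 139.579,7.583 151.907,18.351" fill="none" stroke="#0000ff"/>
  <polygon points="205.516,36.083 143.346,166.521 121.602,83.002" fill="none" stroke="#ff0000"/>
</svg>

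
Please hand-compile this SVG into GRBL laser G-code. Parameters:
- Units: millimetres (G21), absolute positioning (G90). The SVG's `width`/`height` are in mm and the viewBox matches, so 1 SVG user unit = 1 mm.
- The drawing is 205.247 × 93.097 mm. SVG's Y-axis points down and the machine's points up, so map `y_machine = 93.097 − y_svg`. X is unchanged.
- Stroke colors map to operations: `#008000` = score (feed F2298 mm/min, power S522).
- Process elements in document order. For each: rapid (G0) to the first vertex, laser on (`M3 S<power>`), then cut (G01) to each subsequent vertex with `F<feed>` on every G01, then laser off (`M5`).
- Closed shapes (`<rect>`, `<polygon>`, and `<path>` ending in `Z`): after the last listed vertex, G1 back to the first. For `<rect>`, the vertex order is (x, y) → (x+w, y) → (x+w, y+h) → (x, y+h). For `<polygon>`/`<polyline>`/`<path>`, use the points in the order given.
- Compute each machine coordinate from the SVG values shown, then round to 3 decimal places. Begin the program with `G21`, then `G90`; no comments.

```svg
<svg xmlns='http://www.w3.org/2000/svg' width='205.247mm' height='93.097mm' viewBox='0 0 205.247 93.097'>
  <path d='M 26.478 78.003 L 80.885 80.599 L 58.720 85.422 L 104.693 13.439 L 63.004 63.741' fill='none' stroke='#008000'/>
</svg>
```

G21
G90
G0 X26.478 Y15.094
M3 S522
G01 X80.885 Y12.498 F2298
G01 X58.720 Y7.675 F2298
G01 X104.693 Y79.658 F2298
G01 X63.004 Y29.356 F2298
M5

1 u = 1 mm; y_m = 93.097 − y.

[1] `<path>` open polyline, #008000→score S522 F2298: (26.478,15.094) → (80.885,12.498) → (58.720,7.675) → (104.693,79.658) → (63.004,29.356)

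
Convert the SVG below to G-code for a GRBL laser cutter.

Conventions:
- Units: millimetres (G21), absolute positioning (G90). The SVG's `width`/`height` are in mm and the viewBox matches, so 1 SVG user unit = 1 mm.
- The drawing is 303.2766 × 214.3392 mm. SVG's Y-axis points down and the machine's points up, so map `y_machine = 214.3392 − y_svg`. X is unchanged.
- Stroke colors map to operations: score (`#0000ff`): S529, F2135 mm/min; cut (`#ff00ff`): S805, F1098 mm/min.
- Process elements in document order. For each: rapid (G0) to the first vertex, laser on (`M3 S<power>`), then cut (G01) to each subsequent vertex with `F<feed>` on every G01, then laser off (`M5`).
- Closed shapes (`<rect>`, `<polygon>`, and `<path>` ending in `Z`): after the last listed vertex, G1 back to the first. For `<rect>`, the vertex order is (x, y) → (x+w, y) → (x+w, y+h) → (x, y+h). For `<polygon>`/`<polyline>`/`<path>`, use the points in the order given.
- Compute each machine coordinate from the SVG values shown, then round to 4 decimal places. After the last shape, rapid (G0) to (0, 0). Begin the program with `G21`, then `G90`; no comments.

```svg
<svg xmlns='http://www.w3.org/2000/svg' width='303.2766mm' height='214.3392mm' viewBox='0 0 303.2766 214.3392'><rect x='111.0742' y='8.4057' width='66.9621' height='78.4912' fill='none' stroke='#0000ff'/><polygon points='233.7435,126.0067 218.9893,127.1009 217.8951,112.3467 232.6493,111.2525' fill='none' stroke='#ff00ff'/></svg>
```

G21
G90
G0 X111.0742 Y205.9335
M3 S529
G01 X178.0363 Y205.9335 F2135
G01 X178.0363 Y127.4423 F2135
G01 X111.0742 Y127.4423 F2135
G01 X111.0742 Y205.9335 F2135
M5
G0 X233.7435 Y88.3325
M3 S805
G01 X218.9893 Y87.2383 F1098
G01 X217.8951 Y101.9925 F1098
G01 X232.6493 Y103.0867 F1098
G01 X233.7435 Y88.3325 F1098
M5
G0 X0.0000 Y0.0000

Since the viewBox matches the mm dimensions, user units are millimetres directly. The only transform is the Y-flip y_m = 214.3392 − y_svg.

Shape 1 is a rectangle drawn with `<rect>`. Its stroke #0000ff means score at S529, F2135. After flipping Y the toolpath is (111.0742,205.9335) → (178.0363,205.9335) → (178.0363,127.4423) → (111.0742,127.4423) → (111.0742,205.9335), returning to the start.

Shape 2 is a regular polygon drawn with `<polygon>`. Its stroke #ff00ff means cut at S805, F1098. After flipping Y the toolpath is (233.7435,88.3325) → (218.9893,87.2383) → (217.8951,101.9925) → (232.6493,103.0867) → (233.7435,88.3325), returning to the start.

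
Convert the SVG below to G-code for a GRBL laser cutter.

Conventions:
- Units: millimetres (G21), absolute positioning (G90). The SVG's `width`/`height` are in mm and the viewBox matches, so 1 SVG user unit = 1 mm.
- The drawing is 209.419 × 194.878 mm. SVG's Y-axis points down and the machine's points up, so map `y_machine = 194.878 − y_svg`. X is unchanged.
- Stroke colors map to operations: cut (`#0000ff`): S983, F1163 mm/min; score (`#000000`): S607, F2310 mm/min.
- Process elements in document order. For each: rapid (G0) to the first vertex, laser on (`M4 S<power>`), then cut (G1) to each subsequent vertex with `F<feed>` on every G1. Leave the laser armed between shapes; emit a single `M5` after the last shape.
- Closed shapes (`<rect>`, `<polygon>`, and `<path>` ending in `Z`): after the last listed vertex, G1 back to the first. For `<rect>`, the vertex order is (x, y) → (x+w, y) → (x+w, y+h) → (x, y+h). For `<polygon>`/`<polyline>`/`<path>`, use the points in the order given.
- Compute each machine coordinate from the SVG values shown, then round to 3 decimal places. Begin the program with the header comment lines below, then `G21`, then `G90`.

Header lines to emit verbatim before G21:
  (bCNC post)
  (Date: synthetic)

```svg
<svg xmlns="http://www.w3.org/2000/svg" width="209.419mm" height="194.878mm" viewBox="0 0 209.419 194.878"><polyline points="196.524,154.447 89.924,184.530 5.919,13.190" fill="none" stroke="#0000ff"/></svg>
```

viewBox `0 0 209.419 194.878` with mm width/height → 1 unit = 1 mm. Flip: y_m = 194.878 − y_svg.

**Shape 1** — `<polyline>` open polyline, stroke `#0000ff` → cut (S983, F1163). Machine vertices: (196.524,40.431) → (89.924,10.348) → (5.919,181.688). Open path.

(bCNC post)
(Date: synthetic)
G21
G90
G0 X196.524 Y40.431
M4 S983
G1 X89.924 Y10.348 F1163
G1 X5.919 Y181.688 F1163
M5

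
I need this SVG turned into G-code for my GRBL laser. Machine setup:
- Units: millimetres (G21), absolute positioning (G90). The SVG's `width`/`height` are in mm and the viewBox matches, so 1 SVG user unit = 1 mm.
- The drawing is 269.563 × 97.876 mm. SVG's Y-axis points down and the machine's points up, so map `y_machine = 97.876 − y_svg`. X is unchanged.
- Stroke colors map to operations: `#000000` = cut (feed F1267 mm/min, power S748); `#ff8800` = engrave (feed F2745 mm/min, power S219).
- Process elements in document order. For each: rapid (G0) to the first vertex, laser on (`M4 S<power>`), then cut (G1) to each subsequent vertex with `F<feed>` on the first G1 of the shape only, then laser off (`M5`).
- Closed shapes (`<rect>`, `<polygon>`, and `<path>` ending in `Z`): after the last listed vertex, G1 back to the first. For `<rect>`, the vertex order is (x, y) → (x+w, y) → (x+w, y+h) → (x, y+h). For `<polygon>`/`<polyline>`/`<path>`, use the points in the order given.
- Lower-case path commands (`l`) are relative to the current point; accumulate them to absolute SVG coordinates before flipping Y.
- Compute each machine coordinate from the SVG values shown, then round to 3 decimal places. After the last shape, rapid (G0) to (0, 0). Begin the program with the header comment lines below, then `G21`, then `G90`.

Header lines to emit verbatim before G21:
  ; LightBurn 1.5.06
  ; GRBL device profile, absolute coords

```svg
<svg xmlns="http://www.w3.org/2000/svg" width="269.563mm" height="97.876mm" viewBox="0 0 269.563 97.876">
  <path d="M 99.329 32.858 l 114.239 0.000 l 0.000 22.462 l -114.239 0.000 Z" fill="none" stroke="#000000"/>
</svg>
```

; LightBurn 1.5.06
; GRBL device profile, absolute coords
G21
G90
G0 X99.329 Y65.018
M4 S748
G1 X213.568 Y65.018 F1267
G1 X213.568 Y42.556
G1 X99.329 Y42.556
G1 X99.329 Y65.018
M5
G0 X0.000 Y0.000

viewBox `0 0 269.563 97.876` with mm width/height → 1 unit = 1 mm. Flip: y_m = 97.876 − y_svg.

**Shape 1** — `<path>` rectangle, stroke `#000000` → cut (S748, F1267). Machine vertices: (99.329,65.018) → (213.568,65.018) → (213.568,42.556) → (99.329,42.556) → (99.329,65.018). Closed: final G1 returns to the first vertex.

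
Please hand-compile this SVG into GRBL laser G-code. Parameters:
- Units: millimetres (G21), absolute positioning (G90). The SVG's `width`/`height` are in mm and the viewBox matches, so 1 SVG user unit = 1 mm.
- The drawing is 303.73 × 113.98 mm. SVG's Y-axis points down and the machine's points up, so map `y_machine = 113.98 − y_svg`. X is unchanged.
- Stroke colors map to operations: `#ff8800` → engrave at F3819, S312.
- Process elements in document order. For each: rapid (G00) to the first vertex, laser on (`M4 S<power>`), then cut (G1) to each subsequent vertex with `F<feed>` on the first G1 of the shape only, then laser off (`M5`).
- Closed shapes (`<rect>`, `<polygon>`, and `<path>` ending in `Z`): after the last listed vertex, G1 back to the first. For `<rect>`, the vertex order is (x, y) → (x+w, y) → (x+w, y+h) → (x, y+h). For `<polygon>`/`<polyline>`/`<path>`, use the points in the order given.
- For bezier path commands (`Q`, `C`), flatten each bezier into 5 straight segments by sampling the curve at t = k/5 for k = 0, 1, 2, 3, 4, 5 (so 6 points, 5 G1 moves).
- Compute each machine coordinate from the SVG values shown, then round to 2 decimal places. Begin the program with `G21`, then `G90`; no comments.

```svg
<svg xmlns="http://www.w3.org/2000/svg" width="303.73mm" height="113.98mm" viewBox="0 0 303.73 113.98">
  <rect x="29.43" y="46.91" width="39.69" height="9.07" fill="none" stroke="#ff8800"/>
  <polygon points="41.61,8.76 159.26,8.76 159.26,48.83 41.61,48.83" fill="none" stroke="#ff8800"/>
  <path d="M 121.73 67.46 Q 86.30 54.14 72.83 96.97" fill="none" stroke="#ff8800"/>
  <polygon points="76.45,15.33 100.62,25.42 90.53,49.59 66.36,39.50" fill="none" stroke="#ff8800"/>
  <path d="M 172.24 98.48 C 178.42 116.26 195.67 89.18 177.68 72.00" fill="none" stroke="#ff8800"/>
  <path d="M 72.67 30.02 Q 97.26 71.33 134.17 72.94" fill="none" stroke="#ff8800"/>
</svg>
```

Since the viewBox matches the mm dimensions, user units are millimetres directly. The only transform is the Y-flip y_m = 113.98 − y_svg.

Shape 1 is a rectangle drawn with `<rect>`. Its stroke #ff8800 means engrave at S312, F3819. After flipping Y the toolpath is (29.43,67.07) → (69.12,67.07) → (69.12,58.00) → (29.43,58.00) → (29.43,67.07), returning to the start.

Shape 2 is a rectangle drawn with `<polygon>`. Its stroke #ff8800 means engrave at S312, F3819. After flipping Y the toolpath is (41.61,105.22) → (159.26,105.22) → (159.26,65.15) → (41.61,65.15) → (41.61,105.22), returning to the start.

Shape 3 is a quadratic bezier drawn with `<path>`. Its stroke #ff8800 means engrave at S312, F3819. After flipping Y the toolpath is (121.73,46.52) → (108.44,49.60) → (96.90,48.19) → (87.12,42.29) → (79.10,31.90) → (72.83,17.01).

Shape 4 is a regular polygon drawn with `<polygon>`. Its stroke #ff8800 means engrave at S312, F3819. After flipping Y the toolpath is (76.45,98.65) → (100.62,88.56) → (90.53,64.39) → (66.36,74.48) → (76.45,98.65), returning to the start.

Shape 5 is a cubic bezier drawn with `<path>`. Its stroke #ff8800 means engrave at S312, F3819. After flipping Y the toolpath is (172.24,15.50) → (176.91,9.78) → (182.01,12.19) → (185.32,20.12) → (184.62,30.92) → (177.68,41.98).

Shape 6 is a quadratic bezier drawn with `<path>`. Its stroke #ff8800 means engrave at S312, F3819. After flipping Y the toolpath is (72.67,83.96) → (83.00,69.02) → (94.31,57.26) → (106.61,48.68) → (119.90,43.27) → (134.17,41.04).

G21
G90
G00 X29.43 Y67.07
M4 S312
G1 X69.12 Y67.07 F3819
G1 X69.12 Y58.00
G1 X29.43 Y58.00
G1 X29.43 Y67.07
M5
G00 X41.61 Y105.22
M4 S312
G1 X159.26 Y105.22 F3819
G1 X159.26 Y65.15
G1 X41.61 Y65.15
G1 X41.61 Y105.22
M5
G00 X121.73 Y46.52
M4 S312
G1 X108.44 Y49.60 F3819
G1 X96.90 Y48.19
G1 X87.12 Y42.29
G1 X79.10 Y31.90
G1 X72.83 Y17.01
M5
G00 X76.45 Y98.65
M4 S312
G1 X100.62 Y88.56 F3819
G1 X90.53 Y64.39
G1 X66.36 Y74.48
G1 X76.45 Y98.65
M5
G00 X172.24 Y15.50
M4 S312
G1 X176.91 Y9.78 F3819
G1 X182.01 Y12.19
G1 X185.32 Y20.12
G1 X184.62 Y30.92
G1 X177.68 Y41.98
M5
G00 X72.67 Y83.96
M4 S312
G1 X83.00 Y69.02 F3819
G1 X94.31 Y57.26
G1 X106.61 Y48.68
G1 X119.90 Y43.27
G1 X134.17 Y41.04
M5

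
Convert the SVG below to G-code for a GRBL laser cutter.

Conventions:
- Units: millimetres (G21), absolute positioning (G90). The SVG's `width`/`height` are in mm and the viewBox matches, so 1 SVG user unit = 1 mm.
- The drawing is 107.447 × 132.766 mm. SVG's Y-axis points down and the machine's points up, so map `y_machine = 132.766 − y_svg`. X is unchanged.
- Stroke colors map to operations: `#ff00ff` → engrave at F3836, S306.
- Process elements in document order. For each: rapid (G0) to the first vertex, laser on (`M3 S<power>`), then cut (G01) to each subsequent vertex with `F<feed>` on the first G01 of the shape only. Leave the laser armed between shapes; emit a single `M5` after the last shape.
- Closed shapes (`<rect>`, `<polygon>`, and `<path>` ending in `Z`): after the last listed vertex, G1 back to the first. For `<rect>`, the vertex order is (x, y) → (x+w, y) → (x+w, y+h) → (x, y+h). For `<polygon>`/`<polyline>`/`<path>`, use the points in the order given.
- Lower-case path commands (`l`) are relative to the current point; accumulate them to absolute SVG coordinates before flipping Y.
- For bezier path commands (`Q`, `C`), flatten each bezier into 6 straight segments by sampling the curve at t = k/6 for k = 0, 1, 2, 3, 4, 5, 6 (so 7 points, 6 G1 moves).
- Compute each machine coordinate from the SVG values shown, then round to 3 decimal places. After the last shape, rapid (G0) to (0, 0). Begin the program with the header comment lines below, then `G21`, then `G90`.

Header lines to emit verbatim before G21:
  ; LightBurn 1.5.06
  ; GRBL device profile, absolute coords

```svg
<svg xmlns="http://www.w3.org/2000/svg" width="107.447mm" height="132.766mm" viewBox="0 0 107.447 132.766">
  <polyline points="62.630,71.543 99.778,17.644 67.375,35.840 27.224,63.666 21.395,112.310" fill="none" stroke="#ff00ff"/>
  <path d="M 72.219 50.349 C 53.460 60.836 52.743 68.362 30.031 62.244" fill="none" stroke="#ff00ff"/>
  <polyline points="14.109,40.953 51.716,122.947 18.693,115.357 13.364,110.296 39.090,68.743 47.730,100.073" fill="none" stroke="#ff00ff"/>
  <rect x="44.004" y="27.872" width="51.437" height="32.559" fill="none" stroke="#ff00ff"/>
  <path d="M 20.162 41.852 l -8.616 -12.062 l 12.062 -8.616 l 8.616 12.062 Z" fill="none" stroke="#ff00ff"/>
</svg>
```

viewBox `0 0 107.447 132.766` with mm width/height → 1 unit = 1 mm. Flip: y_m = 132.766 − y_svg.

**Shape 1** — `<polyline>` open polyline, stroke `#ff00ff` → engrave (S306, F3836). Machine vertices: (62.630,61.223) → (99.778,115.122) → (67.375,96.926) → (27.224,69.100) → (21.395,20.456). Open path.

**Shape 2** — `<path>` cubic bezier, stroke `#ff00ff` → engrave (S306, F3836). Control points (SVG): P0=(72.219,50.349), P1=(53.460,60.836), P2=(52.743,68.362), P3=(30.031,62.244); sampled at t=k/6. Machine vertices: (72.219,82.417) → (64.158,77.470) → (57.991,73.313) → (52.607,70.243) → (46.894,68.556) → (39.739,68.551) → (30.031,70.522). Open path.

**Shape 3** — `<polyline>` open polyline, stroke `#ff00ff` → engrave (S306, F3836). Machine vertices: (14.109,91.813) → (51.716,9.819) → (18.693,17.409) → (13.364,22.470) → (39.090,64.023) → (47.730,32.693). Open path.

**Shape 4** — `<rect>` rectangle, stroke `#ff00ff` → engrave (S306, F3836). Machine vertices: (44.004,104.894) → (95.441,104.894) → (95.441,72.335) → (44.004,72.335) → (44.004,104.894). Closed: final G1 returns to the first vertex.

**Shape 5** — `<path>` regular polygon, stroke `#ff00ff` → engrave (S306, F3836). Machine vertices: (20.162,90.914) → (11.546,102.976) → (23.608,111.592) → (32.224,99.530) → (20.162,90.914). Closed: final G1 returns to the first vertex.

; LightBurn 1.5.06
; GRBL device profile, absolute coords
G21
G90
G0 X62.630 Y61.223
M3 S306
G01 X99.778 Y115.122 F3836
G01 X67.375 Y96.926
G01 X27.224 Y69.100
G01 X21.395 Y20.456
G0 X72.219 Y82.417
M3 S306
G01 X64.158 Y77.470 F3836
G01 X57.991 Y73.313
G01 X52.607 Y70.243
G01 X46.894 Y68.556
G01 X39.739 Y68.551
G01 X30.031 Y70.522
G0 X14.109 Y91.813
M3 S306
G01 X51.716 Y9.819 F3836
G01 X18.693 Y17.409
G01 X13.364 Y22.470
G01 X39.090 Y64.023
G01 X47.730 Y32.693
G0 X44.004 Y104.894
M3 S306
G01 X95.441 Y104.894 F3836
G01 X95.441 Y72.335
G01 X44.004 Y72.335
G01 X44.004 Y104.894
G0 X20.162 Y90.914
M3 S306
G01 X11.546 Y102.976 F3836
G01 X23.608 Y111.592
G01 X32.224 Y99.530
G01 X20.162 Y90.914
M5
G0 X0.000 Y0.000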